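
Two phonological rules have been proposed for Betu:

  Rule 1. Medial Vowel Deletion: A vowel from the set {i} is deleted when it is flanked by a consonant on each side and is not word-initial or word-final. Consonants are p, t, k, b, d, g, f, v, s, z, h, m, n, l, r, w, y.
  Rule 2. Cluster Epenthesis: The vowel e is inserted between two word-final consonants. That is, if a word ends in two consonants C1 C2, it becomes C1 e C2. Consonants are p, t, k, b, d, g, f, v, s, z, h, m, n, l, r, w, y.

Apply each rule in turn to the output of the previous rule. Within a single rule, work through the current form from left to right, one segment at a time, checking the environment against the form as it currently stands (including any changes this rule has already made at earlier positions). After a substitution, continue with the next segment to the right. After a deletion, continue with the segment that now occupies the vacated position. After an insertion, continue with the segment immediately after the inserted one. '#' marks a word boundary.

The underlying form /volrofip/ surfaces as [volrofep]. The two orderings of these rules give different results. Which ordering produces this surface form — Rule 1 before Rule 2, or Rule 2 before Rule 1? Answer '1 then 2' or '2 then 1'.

1 then 2

Order 1 then 2:
  1 Medial Vowel Deletion: [volrofip] → [volrofp]
  2 Cluster Epenthesis: [volrofp] → [volrofep]
  result: [volrofep]
Order 2 then 1:
  2 Cluster Epenthesis: no change — [volrofip]
  1 Medial Vowel Deletion: [volrofip] → [volrofp]
  result: [volrofp]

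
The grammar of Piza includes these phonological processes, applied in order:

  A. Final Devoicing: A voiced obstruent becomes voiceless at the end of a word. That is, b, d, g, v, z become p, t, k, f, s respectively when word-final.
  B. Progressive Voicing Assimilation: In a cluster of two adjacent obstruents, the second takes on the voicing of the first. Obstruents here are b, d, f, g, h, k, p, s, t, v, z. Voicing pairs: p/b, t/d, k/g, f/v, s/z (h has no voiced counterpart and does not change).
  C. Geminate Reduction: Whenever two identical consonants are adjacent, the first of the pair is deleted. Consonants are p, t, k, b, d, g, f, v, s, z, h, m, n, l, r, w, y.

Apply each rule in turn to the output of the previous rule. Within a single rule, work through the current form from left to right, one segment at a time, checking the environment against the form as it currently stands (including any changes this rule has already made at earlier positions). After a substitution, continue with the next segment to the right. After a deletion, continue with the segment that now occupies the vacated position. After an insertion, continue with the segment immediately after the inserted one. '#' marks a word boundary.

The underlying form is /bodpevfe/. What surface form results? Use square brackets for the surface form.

A Final Devoicing: no change — [bodpevfe]
B Progressive Voicing Assimilation: [bodpevfe] → [bodbevve]
C Geminate Reduction: [bodbevve] → [bodbeve]

[bodbeve]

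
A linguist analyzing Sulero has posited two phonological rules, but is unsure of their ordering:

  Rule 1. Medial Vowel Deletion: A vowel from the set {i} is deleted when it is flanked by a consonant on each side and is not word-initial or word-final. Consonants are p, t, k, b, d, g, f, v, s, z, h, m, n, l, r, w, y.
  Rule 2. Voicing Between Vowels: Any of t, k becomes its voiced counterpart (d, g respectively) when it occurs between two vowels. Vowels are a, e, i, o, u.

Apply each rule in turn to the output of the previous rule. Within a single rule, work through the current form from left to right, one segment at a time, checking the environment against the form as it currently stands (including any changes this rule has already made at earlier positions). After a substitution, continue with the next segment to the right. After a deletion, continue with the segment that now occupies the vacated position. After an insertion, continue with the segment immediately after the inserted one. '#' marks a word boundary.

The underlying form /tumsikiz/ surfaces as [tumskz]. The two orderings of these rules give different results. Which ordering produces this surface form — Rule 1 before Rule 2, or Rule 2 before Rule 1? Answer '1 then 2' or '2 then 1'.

1 then 2

Order 1 then 2:
  1 Medial Vowel Deletion: [tumsikiz] → [tumskz]
  2 Voicing Between Vowels: no change — [tumskz]
  result: [tumskz]
Order 2 then 1:
  2 Voicing Between Vowels: [tumsikiz] → [tumsigiz]
  1 Medial Vowel Deletion: [tumsigiz] → [tumsgz]
  result: [tumsgz]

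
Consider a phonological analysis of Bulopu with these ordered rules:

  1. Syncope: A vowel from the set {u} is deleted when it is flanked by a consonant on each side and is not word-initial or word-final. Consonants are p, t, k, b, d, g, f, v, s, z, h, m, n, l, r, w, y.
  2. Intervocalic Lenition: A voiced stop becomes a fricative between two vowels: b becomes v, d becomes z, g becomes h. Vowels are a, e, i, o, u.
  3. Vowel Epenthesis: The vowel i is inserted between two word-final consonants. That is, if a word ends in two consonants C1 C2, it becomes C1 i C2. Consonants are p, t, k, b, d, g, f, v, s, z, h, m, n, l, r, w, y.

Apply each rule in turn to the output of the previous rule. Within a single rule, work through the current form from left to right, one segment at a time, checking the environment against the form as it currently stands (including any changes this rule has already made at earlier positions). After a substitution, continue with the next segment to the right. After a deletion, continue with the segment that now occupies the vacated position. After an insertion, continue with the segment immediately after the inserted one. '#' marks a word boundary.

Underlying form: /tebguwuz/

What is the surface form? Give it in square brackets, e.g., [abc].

1 Syncope: [tebguwuz] → [tebgwz]
2 Intervocalic Lenition: no change — [tebgwz]
3 Vowel Epenthesis: [tebgwz] → [tebgwiz]

[tebgwiz]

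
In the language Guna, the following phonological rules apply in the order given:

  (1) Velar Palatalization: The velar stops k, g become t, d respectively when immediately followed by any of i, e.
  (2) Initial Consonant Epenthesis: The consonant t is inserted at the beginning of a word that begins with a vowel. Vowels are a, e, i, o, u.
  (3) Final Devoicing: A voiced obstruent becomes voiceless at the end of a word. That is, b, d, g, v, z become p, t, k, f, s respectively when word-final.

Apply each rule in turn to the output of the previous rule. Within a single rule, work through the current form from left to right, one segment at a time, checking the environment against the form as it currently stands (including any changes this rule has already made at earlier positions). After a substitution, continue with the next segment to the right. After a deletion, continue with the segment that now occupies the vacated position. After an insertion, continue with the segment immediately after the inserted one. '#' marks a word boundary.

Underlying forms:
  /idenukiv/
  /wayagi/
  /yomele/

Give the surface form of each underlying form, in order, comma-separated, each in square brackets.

/idenukiv/:
  (1) Velar Palatalization: [idenukiv] → [idenutiv]
  (2) Initial Consonant Epenthesis: [idenutiv] → [tidenutiv]
  (3) Final Devoicing: [tidenutiv] → [tidenutif]
/wayagi/:
  (1) Velar Palatalization: [wayagi] → [wayadi]
  (2) Initial Consonant Epenthesis: no change — [wayadi]
  (3) Final Devoicing: no change — [wayadi]
/yomele/:
  (1) Velar Palatalization: no change — [yomele]
  (2) Initial Consonant Epenthesis: no change — [yomele]
  (3) Final Devoicing: no change — [yomele]

[tidenutif], [wayadi], [yomele]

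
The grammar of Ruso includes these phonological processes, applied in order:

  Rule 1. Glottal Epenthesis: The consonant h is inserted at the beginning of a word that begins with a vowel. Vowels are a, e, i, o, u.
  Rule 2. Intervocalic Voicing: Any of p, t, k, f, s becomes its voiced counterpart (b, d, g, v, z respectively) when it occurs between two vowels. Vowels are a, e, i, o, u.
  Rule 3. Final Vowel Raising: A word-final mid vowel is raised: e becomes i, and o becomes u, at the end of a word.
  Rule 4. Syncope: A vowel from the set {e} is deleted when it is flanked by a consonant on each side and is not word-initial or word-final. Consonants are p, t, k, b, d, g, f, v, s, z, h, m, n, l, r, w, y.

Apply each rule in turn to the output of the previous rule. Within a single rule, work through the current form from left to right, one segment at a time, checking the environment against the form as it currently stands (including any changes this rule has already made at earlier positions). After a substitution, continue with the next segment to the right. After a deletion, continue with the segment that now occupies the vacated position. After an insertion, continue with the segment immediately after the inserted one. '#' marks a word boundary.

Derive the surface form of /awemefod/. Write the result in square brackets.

Rule 1 Glottal Epenthesis: [awemefod] → [hawemefod]
Rule 2 Intervocalic Voicing: [hawemefod] → [hawemevod]
Rule 3 Final Vowel Raising: no change — [hawemevod]
Rule 4 Syncope: [hawemevod] → [hawmvod]

[hawmvod]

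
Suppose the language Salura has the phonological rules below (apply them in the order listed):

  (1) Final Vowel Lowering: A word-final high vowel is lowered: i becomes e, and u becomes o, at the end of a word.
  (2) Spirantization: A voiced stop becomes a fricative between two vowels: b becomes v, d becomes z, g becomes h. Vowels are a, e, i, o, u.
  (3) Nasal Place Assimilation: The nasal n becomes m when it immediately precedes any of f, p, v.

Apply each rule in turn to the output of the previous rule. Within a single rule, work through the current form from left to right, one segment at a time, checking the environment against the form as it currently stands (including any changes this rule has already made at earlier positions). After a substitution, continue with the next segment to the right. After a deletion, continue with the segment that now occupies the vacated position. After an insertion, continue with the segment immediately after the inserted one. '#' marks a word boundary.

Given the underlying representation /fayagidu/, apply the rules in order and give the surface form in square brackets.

(1) Final Vowel Lowering: [fayagidu] → [fayagido]
(2) Spirantization: [fayagido] → [fayahizo]
(3) Nasal Place Assimilation: no change — [fayahizo]

[fayahizo]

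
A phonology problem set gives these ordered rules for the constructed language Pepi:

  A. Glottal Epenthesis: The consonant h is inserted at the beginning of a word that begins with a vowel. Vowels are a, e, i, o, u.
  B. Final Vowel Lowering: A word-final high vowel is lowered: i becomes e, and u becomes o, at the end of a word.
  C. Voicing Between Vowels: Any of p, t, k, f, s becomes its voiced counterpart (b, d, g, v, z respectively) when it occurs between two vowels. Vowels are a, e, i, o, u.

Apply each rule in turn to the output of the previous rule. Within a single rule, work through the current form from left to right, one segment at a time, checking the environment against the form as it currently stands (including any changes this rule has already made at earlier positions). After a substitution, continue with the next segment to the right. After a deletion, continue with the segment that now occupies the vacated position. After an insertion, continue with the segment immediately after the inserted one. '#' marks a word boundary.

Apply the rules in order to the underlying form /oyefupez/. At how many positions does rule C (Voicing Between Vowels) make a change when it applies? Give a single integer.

2

A Glottal Epenthesis: [oyefupez] → [hoyefupez]
B Final Vowel Lowering: no change — [hoyefupez]
C Voicing Between Vowels: [hoyefupez] → [hoyevubez]
Rule C changed 2 position(s).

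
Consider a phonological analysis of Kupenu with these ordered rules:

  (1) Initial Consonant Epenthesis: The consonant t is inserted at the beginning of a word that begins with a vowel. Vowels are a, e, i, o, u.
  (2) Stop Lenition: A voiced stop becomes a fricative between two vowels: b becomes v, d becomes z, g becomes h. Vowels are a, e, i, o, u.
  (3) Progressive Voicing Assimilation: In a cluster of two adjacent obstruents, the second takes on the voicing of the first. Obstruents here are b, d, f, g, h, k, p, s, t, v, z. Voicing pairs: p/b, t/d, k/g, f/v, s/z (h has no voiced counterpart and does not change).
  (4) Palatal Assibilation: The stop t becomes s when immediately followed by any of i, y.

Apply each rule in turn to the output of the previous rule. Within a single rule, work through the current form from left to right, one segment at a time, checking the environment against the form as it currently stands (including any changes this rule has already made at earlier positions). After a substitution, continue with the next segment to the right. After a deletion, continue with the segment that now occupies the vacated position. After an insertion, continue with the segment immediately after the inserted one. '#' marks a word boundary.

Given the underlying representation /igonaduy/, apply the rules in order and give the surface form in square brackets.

(1) Initial Consonant Epenthesis: [igonaduy] → [tigonaduy]
(2) Stop Lenition: [tigonaduy] → [tihonazuy]
(3) Progressive Voicing Assimilation: no change — [tihonazuy]
(4) Palatal Assibilation: [tihonazuy] → [sihonazuy]

[sihonazuy]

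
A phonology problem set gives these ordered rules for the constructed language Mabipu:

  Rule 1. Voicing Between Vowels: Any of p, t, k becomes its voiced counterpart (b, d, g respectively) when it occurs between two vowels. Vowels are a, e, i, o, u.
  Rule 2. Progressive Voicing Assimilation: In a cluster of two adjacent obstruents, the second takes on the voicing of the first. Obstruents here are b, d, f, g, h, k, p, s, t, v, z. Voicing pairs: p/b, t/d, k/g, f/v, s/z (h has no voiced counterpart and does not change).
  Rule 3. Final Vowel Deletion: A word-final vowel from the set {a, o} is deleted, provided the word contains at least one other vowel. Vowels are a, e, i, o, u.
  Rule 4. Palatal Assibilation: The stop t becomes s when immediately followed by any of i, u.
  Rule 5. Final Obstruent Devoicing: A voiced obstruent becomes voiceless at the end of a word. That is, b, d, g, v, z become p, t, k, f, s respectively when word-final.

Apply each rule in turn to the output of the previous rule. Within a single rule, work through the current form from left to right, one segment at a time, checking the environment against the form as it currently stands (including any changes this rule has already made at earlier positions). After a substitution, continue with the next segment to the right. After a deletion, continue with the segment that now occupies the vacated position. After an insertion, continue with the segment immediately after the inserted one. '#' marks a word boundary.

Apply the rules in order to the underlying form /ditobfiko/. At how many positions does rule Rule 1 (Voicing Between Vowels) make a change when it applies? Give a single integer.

Rule 1 Voicing Between Vowels: [ditobfiko] → [didobfigo]
Rule 2 Progressive Voicing Assimilation: [didobfigo] → [didobvigo]
Rule 3 Final Vowel Deletion: [didobvigo] → [didobvig]
Rule 4 Palatal Assibilation: no change — [didobvig]
Rule 5 Final Obstruent Devoicing: [didobvig] → [didobvik]
Rule Rule 1 changed 2 position(s).

2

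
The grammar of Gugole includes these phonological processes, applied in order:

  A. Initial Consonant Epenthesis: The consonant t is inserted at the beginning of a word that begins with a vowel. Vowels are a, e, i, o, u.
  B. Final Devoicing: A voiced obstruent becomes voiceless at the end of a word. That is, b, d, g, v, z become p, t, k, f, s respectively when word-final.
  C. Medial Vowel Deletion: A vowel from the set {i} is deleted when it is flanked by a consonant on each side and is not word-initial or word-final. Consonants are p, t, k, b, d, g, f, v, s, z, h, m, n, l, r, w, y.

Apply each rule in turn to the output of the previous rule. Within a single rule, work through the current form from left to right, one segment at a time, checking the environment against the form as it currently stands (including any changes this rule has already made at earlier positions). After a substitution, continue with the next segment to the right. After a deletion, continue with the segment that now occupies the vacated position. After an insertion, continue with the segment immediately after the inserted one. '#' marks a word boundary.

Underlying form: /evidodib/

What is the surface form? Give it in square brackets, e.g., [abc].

A Initial Consonant Epenthesis: [evidodib] → [tevidodib]
B Final Devoicing: [tevidodib] → [tevidodip]
C Medial Vowel Deletion: [tevidodip] → [tevdodp]

[tevdodp]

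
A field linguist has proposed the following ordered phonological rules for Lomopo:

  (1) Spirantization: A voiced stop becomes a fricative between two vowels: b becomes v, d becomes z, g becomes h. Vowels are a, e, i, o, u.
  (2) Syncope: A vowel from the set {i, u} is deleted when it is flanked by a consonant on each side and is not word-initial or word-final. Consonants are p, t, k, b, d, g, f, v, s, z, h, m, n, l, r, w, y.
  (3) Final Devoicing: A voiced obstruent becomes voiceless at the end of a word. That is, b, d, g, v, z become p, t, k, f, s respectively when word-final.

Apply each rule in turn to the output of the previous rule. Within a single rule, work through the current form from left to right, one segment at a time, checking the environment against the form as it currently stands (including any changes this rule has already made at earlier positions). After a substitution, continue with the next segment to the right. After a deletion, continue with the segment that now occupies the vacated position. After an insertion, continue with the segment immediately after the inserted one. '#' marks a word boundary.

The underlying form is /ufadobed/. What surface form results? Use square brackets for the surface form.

[ufazovet]

(1) Spirantization: [ufadobed] → [ufazoved]
(2) Syncope: no change — [ufazoved]
(3) Final Devoicing: [ufazoved] → [ufazovet]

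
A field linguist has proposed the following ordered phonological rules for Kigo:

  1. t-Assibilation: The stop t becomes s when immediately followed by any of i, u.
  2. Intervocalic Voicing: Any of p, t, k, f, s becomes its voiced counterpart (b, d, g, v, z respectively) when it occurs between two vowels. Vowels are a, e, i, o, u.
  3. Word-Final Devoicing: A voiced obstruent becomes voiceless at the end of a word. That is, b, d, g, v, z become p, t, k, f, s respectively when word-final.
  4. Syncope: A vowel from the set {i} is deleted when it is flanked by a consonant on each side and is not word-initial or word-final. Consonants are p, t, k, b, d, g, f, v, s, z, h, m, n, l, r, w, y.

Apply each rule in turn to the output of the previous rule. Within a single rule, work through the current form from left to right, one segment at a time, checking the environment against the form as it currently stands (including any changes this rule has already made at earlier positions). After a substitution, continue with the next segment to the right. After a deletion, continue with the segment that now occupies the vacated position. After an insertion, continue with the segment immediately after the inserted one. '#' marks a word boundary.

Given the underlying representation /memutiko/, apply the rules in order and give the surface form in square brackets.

1 t-Assibilation: [memutiko] → [memusiko]
2 Intervocalic Voicing: [memusiko] → [memuzigo]
3 Word-Final Devoicing: no change — [memuzigo]
4 Syncope: [memuzigo] → [memuzgo]

[memuzgo]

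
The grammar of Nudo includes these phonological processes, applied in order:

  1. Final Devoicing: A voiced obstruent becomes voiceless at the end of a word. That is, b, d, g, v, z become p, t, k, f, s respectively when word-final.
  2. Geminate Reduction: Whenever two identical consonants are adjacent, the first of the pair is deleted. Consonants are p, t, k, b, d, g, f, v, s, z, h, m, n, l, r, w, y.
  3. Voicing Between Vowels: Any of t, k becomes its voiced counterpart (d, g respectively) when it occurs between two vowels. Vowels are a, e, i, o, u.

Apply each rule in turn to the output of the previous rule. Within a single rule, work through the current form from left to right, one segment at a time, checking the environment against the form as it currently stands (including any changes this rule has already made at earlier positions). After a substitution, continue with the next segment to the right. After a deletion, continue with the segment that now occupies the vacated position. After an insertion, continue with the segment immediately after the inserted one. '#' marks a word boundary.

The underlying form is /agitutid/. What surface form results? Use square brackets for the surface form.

[agidudit]

1 Final Devoicing: [agitutid] → [agitutit]
2 Geminate Reduction: no change — [agitutit]
3 Voicing Between Vowels: [agitutit] → [agidudit]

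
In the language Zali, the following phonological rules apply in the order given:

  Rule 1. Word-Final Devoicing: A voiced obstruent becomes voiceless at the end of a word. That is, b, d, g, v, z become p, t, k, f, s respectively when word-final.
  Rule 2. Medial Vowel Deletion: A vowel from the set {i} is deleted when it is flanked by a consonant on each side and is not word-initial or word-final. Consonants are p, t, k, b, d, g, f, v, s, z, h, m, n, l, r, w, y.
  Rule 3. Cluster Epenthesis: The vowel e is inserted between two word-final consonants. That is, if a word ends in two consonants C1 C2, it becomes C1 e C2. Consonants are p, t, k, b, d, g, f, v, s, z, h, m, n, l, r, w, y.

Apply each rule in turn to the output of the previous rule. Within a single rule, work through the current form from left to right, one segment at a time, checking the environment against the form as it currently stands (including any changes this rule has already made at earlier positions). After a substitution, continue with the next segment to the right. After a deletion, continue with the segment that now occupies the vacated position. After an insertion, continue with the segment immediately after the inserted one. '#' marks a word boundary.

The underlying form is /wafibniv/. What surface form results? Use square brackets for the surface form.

Rule 1 Word-Final Devoicing: [wafibniv] → [wafibnif]
Rule 2 Medial Vowel Deletion: [wafibnif] → [wafbnf]
Rule 3 Cluster Epenthesis: [wafbnf] → [wafbnef]

[wafbnef]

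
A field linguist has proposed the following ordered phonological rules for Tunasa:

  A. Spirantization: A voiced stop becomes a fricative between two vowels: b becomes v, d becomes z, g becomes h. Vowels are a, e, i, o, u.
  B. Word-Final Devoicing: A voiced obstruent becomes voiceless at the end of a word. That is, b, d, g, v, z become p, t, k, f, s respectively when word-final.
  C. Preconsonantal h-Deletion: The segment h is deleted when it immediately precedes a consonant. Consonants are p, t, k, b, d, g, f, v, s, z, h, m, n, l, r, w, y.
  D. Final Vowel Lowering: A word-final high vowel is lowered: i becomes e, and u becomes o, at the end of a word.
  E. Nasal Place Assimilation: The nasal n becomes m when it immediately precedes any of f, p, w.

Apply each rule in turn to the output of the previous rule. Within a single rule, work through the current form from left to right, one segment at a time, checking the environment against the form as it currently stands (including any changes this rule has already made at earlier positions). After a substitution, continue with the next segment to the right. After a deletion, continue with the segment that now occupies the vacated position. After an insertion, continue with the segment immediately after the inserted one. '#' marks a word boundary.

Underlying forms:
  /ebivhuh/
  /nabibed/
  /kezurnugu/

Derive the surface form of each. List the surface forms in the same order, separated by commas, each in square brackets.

[evivhuh], [navivet], [kezurnuho]

/ebivhuh/:
  A Spirantization: [ebivhuh] → [evivhuh]
  B Word-Final Devoicing: no change — [evivhuh]
  C Preconsonantal h-Deletion: no change — [evivhuh]
  D Final Vowel Lowering: no change — [evivhuh]
  E Nasal Place Assimilation: no change — [evivhuh]
/nabibed/:
  A Spirantization: [nabibed] → [navived]
  B Word-Final Devoicing: [navived] → [navivet]
  C Preconsonantal h-Deletion: no change — [navivet]
  D Final Vowel Lowering: no change — [navivet]
  E Nasal Place Assimilation: no change — [navivet]
/kezurnugu/:
  A Spirantization: [kezurnugu] → [kezurnuhu]
  B Word-Final Devoicing: no change — [kezurnuhu]
  C Preconsonantal h-Deletion: no change — [kezurnuhu]
  D Final Vowel Lowering: [kezurnuhu] → [kezurnuho]
  E Nasal Place Assimilation: no change — [kezurnuho]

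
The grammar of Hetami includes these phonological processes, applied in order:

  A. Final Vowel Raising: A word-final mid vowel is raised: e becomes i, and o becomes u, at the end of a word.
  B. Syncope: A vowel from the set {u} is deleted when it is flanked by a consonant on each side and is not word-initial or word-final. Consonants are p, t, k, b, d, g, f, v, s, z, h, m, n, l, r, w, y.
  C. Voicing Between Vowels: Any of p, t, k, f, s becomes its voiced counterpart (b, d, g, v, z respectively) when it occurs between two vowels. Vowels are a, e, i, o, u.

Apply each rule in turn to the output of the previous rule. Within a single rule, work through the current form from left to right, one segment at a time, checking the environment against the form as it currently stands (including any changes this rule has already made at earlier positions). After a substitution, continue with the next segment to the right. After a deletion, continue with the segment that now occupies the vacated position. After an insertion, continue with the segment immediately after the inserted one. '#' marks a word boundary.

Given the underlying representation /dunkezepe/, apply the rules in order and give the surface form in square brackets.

[dnkezebi]

A Final Vowel Raising: [dunkezepe] → [dunkezepi]
B Syncope: [dunkezepi] → [dnkezepi]
C Voicing Between Vowels: [dnkezepi] → [dnkezebi]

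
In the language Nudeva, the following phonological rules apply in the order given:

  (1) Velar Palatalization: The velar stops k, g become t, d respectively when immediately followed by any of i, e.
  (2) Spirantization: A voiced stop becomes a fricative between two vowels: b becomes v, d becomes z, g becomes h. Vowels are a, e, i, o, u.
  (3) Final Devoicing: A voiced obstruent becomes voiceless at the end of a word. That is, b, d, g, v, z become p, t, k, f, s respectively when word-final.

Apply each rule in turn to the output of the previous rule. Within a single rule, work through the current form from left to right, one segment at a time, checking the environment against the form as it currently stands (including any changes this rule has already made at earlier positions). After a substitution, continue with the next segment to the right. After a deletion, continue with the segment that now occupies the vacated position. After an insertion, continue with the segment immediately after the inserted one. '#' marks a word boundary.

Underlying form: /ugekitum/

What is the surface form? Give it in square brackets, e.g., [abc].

[uzetitum]

(1) Velar Palatalization: [ugekitum] → [udetitum]
(2) Spirantization: [udetitum] → [uzetitum]
(3) Final Devoicing: no change — [uzetitum]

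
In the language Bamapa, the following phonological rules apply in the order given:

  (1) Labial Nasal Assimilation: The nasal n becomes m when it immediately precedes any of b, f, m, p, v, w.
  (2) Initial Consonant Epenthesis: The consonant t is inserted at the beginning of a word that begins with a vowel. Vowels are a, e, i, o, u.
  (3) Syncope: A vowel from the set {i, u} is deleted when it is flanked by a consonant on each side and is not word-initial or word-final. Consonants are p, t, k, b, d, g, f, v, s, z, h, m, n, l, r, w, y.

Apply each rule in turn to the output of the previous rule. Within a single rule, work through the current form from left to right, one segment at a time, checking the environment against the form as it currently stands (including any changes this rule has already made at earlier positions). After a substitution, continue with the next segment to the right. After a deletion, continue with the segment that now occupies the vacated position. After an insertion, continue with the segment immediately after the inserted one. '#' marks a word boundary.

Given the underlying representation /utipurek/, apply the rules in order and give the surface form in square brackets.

[ttprek]

(1) Labial Nasal Assimilation: no change — [utipurek]
(2) Initial Consonant Epenthesis: [utipurek] → [tutipurek]
(3) Syncope: [tutipurek] → [ttprek]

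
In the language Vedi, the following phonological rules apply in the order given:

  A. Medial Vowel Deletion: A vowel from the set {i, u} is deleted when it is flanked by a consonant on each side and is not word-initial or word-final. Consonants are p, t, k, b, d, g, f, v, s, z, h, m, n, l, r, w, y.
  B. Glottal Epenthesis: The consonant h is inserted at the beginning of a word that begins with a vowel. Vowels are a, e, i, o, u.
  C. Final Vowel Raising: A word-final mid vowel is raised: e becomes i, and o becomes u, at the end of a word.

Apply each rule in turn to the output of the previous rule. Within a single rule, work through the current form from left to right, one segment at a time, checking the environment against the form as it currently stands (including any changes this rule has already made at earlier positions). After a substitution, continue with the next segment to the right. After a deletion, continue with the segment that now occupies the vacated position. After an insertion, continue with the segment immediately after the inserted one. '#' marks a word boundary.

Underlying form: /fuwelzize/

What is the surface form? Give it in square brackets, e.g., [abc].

A Medial Vowel Deletion: [fuwelzize] → [fwelzze]
B Glottal Epenthesis: no change — [fwelzze]
C Final Vowel Raising: [fwelzze] → [fwelzzi]

[fwelzzi]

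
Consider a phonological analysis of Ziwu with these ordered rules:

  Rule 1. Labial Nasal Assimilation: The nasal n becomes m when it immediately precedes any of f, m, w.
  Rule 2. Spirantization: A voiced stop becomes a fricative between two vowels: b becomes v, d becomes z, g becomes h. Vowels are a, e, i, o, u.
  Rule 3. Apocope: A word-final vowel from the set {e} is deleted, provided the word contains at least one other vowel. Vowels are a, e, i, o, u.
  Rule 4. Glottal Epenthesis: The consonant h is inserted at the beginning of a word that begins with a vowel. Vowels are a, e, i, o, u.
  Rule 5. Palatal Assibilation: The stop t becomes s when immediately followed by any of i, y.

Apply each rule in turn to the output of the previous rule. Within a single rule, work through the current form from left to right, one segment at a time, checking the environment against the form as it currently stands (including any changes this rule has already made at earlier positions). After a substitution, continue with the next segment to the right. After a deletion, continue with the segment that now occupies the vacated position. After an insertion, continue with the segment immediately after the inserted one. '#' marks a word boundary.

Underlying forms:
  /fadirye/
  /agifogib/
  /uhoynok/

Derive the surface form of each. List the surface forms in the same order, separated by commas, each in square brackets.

/fadirye/:
  Rule 1 Labial Nasal Assimilation: no change — [fadirye]
  Rule 2 Spirantization: [fadirye] → [fazirye]
  Rule 3 Apocope: [fazirye] → [faziry]
  Rule 4 Glottal Epenthesis: no change — [faziry]
  Rule 5 Palatal Assibilation: no change — [faziry]
/agifogib/:
  Rule 1 Labial Nasal Assimilation: no change — [agifogib]
  Rule 2 Spirantization: [agifogib] → [ahifohib]
  Rule 3 Apocope: no change — [ahifohib]
  Rule 4 Glottal Epenthesis: [ahifohib] → [hahifohib]
  Rule 5 Palatal Assibilation: no change — [hahifohib]
/uhoynok/:
  Rule 1 Labial Nasal Assimilation: no change — [uhoynok]
  Rule 2 Spirantization: no change — [uhoynok]
  Rule 3 Apocope: no change — [uhoynok]
  Rule 4 Glottal Epenthesis: [uhoynok] → [huhoynok]
  Rule 5 Palatal Assibilation: no change — [huhoynok]

[faziry], [hahifohib], [huhoynok]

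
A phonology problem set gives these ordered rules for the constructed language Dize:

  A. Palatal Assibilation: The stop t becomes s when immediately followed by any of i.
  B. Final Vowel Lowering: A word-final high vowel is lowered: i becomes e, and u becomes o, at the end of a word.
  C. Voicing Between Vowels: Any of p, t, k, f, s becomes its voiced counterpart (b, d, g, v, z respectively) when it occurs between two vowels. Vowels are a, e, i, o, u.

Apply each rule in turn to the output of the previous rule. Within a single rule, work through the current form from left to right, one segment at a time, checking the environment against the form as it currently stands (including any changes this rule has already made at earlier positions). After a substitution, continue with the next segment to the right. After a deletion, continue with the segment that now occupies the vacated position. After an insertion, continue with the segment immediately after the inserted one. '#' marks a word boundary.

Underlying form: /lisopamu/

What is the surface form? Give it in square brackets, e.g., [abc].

A Palatal Assibilation: no change — [lisopamu]
B Final Vowel Lowering: [lisopamu] → [lisopamo]
C Voicing Between Vowels: [lisopamo] → [lizobamo]

[lizobamo]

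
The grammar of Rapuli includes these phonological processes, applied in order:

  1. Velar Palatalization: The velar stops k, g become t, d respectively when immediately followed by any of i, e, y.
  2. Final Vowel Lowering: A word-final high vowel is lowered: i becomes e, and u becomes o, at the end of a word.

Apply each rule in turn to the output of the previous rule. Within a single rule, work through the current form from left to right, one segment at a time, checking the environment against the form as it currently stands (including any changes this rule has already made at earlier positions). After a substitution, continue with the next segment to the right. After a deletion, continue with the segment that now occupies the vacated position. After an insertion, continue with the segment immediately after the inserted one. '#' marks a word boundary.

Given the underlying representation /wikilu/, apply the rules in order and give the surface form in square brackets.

1 Velar Palatalization: [wikilu] → [witilu]
2 Final Vowel Lowering: [witilu] → [witilo]

[witilo]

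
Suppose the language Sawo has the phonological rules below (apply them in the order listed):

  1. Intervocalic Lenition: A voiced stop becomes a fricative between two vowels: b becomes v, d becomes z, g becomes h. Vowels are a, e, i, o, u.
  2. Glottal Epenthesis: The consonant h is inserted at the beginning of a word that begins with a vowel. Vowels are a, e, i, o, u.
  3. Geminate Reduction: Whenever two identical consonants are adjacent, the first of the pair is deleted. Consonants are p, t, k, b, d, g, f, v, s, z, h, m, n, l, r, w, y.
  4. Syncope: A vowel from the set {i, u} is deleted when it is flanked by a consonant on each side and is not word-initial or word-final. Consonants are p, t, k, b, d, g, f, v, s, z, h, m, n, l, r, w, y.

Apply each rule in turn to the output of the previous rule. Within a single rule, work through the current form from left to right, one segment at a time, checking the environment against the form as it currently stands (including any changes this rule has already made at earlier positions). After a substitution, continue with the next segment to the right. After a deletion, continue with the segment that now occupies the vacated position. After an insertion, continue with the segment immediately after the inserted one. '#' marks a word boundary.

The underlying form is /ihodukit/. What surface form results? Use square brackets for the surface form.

[hhozkt]

1 Intervocalic Lenition: [ihodukit] → [ihozukit]
2 Glottal Epenthesis: [ihozukit] → [hihozukit]
3 Geminate Reduction: no change — [hihozukit]
4 Syncope: [hihozukit] → [hhozkt]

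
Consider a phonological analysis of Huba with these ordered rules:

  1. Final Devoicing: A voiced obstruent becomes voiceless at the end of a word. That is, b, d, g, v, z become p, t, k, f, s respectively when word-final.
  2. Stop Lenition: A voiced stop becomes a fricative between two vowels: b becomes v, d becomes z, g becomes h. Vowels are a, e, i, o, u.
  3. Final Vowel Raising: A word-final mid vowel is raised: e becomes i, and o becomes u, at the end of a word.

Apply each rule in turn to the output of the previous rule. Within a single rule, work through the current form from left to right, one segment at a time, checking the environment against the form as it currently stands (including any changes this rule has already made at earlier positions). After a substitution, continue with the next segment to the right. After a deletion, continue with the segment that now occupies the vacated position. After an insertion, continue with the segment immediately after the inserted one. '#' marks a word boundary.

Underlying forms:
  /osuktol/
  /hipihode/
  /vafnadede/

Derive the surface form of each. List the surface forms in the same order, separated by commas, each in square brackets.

[osuktol], [hipihozi], [vafnazezi]

/osuktol/:
  1 Final Devoicing: no change — [osuktol]
  2 Stop Lenition: no change — [osuktol]
  3 Final Vowel Raising: no change — [osuktol]
/hipihode/:
  1 Final Devoicing: no change — [hipihode]
  2 Stop Lenition: [hipihode] → [hipihoze]
  3 Final Vowel Raising: [hipihoze] → [hipihozi]
/vafnadede/:
  1 Final Devoicing: no change — [vafnadede]
  2 Stop Lenition: [vafnadede] → [vafnazeze]
  3 Final Vowel Raising: [vafnazeze] → [vafnazezi]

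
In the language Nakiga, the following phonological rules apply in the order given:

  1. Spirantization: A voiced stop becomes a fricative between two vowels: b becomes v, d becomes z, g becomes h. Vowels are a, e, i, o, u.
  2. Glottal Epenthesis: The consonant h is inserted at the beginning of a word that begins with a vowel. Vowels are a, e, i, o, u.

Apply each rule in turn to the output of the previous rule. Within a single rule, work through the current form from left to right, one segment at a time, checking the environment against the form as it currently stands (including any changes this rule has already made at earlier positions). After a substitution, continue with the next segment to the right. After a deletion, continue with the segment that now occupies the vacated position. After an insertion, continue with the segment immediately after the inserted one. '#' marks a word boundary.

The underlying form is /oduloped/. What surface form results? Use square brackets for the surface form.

[hozuloped]

1 Spirantization: [oduloped] → [ozuloped]
2 Glottal Epenthesis: [ozuloped] → [hozuloped]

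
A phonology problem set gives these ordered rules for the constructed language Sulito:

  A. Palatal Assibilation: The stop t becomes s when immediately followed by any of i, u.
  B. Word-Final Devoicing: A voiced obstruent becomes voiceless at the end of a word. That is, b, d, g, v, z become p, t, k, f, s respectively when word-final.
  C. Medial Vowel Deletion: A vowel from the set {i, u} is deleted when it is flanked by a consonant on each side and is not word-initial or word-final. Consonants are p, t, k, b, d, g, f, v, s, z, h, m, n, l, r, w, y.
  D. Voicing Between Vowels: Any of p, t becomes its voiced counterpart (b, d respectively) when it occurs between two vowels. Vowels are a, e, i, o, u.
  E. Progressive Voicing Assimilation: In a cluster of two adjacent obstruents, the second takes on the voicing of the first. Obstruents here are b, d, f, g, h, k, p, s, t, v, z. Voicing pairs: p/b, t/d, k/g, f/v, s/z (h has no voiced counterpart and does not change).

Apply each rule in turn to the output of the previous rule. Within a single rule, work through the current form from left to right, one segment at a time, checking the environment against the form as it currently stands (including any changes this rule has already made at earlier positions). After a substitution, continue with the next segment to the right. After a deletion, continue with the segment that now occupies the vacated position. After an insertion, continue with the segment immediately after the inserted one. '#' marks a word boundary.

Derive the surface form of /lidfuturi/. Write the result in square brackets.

A Palatal Assibilation: [lidfuturi] → [lidfusuri]
B Word-Final Devoicing: no change — [lidfusuri]
C Medial Vowel Deletion: [lidfusuri] → [ldfsri]
D Voicing Between Vowels: no change — [ldfsri]
E Progressive Voicing Assimilation: [ldfsri] → [ldvzri]

[ldvzri]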